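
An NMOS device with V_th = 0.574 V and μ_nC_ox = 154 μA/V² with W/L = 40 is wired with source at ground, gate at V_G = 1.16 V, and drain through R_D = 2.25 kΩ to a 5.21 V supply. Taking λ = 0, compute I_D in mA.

V_GS = V_G = 1.16 V, so V_ov = 1.16 − 0.574 = 0.586 V.
k_n = μ_nC_ox · (W/L) = 6.16 mA/V².
Assume saturation: I_D = ½ k_n V_ov² = 0.5 × 6.16 × 0.586² = 1.06 mA, giving V_DS = V_DD − I_D R_D = 5.21 − 1.06 × 2.25 = 2.83 V.
V_DS = 2.83 V ≥ V_ov = 0.586 V, confirming saturation.

I_D = 1.06 mA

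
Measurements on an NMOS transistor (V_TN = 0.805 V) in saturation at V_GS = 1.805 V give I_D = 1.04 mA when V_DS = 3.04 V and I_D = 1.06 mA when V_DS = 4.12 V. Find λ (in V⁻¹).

With V_GS fixed, I_D ∝ (1 + λ V_DS) in saturation, so I_D2/I_D1 = (1 + λ V_DS2)/(1 + λ V_DS1).
1.06/1.04 = 1.019 = (1 + 4.12 λ)/(1 + 3.04 λ).
Solving: λ (I_D1 V_DS2 − I_D2 V_DS1) = I_D2 − I_D1, so λ = (1.06 − 1.04) / (1.04 × 4.12 − 1.06 × 3.04) = 0.02 / 1.06 = 0.0188 V⁻¹.

λ = 0.0188 V⁻¹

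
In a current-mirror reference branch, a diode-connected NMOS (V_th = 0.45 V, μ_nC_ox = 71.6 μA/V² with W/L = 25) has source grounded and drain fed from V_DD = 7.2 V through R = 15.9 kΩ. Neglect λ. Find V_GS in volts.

V_GS = 1.10 V

With gate tied to drain, V_GS = V_DS ≥ V_GS − V_th, so the device is in saturation.
k_n = μ_nC_ox · (W/L) = 1.79 mA/V².
KCL at the drain: ½ k_n (V_GS − V_th)² = (V_DD − V_GS)/R.
Let x = V_GS − 0.45. Then 14.2 x² + x − 6.75 = 0, giving x = 0.654 V (positive root), so V_GS = 1.1 V.
I_D = (V_DD − V_GS)/R = (7.2 − 1.1) / 15.9 = 0.383 mA.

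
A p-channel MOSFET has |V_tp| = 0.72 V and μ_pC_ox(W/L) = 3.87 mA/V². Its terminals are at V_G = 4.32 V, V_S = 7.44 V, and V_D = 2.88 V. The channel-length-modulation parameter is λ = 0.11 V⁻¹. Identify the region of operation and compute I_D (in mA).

Saturation; I_D = 16.7 mA

V_SG = V_S − V_G = 7.44 − 4.32 = 3.12 V; V_SD = V_S − V_D = 7.44 − 2.88 = 4.56 V.
V_ov = V_SG − |V_tp| = 3.12 − 0.72 = 2.4 V.
Since V_SD = 4.56 V ≥ V_ov = 2.4 V, the device is in saturation.
I_D = ½ k_p V_ov² (1 + λ V_SD) = 0.5 × 3.87 × 2.4² × (1 + 0.11 × 4.56) = 16.7 mA.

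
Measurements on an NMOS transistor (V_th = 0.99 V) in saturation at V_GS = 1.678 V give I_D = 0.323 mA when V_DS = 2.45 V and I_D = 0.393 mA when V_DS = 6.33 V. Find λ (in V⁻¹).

With V_GS fixed, I_D ∝ (1 + λ V_DS) in saturation, so I_D2/I_D1 = (1 + λ V_DS2)/(1 + λ V_DS1).
0.393/0.323 = 1.217 = (1 + 6.33 λ)/(1 + 2.45 λ).
Solving: λ (I_D1 V_DS2 − I_D2 V_DS1) = I_D2 − I_D1, so λ = (0.393 − 0.323) / (0.323 × 6.33 − 0.393 × 2.45) = 0.07 / 1.08 = 0.0647 V⁻¹.

λ = 0.0647 V⁻¹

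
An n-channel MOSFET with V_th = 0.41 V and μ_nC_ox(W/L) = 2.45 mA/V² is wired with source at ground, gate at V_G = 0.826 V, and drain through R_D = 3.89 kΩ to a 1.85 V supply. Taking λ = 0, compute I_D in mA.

V_GS = V_G = 0.826 V, so V_ov = 0.826 − 0.41 = 0.416 V.
Assume saturation: I_D = ½ k_n V_ov² = 0.5 × 2.45 × 0.416² = 0.212 mA, giving V_DS = V_DD − I_D R_D = 1.85 − 0.212 × 3.89 = 1.03 V.
V_DS = 1.03 V ≥ V_ov = 0.416 V, confirming saturation.

I_D = 0.212 mA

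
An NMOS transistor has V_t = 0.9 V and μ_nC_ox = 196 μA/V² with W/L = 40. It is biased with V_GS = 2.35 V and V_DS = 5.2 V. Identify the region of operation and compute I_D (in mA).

k_n = μ_nC_ox · (W/L) = 7.84 mA/V².
V_ov = V_GS − V_t = 2.35 − 0.9 = 1.45 V.
Since V_DS = 5.2 V ≥ V_ov = 1.45 V, the device is in saturation.
I_D = ½ k_n V_ov² = 0.5 × 7.84 × 1.45² = 8.24 mA.

Saturation; I_D = 8.24 mA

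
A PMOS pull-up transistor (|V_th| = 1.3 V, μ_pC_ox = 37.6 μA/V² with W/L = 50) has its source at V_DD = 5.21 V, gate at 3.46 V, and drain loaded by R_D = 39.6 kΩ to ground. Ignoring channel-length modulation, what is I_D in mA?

I_D = 0.127 mA

V_SG = V_DD − V_G = 5.21 − 3.46 = 1.75 V, so V_ov = 1.75 − 1.3 = 0.45 V.
k_p = μ_pC_ox · (W/L) = 1.88 mA/V².
Assume saturation: I_D = ½ k_p V_ov² = 0.5 × 1.88 × 0.45² = 0.19 mA, giving V_SD = V_DD − I_D R_D = 5.21 − 0.19 × 39.6 = -2.33 V.
But -2.33 V < V_ov = 0.45 V, so the device is actually in triode.
In triode I_D = k_p[V_ov V_SD − ½ V_SD²] and I_D = (V_DD − V_SD)/R_D. Equating: 37.2 V_SD² − 34.5 V_SD + 5.21 = 0, giving V_SD = 0.19 V (the root below V_ov).
I_D = (5.21 − 0.19) / 39.6 = 0.127 mA.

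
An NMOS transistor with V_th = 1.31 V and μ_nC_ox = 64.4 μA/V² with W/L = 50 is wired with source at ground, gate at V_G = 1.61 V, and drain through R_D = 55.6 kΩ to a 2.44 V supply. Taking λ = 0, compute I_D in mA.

I_D = 0.0430 mA

V_GS = V_G = 1.61 V, so V_ov = 1.61 − 1.31 = 0.3 V.
k_n = μ_nC_ox · (W/L) = 3.22 mA/V².
Assume saturation: I_D = ½ k_n V_ov² = 0.5 × 3.22 × 0.3² = 0.145 mA, giving V_DS = V_DD − I_D R_D = 2.44 − 0.145 × 55.6 = -5.62 V.
But -5.62 V < V_ov = 0.3 V, so the device is actually in triode.
In triode I_D = k_n[V_ov V_DS − ½ V_DS²] and I_D = (V_DD − V_DS)/R_D. Equating: 89.5 V_DS² − 54.71 V_DS + 2.44 = 0, giving V_DS = 0.0484 V (the root below V_ov).
I_D = (2.44 − 0.0484) / 55.6 = 0.043 mA.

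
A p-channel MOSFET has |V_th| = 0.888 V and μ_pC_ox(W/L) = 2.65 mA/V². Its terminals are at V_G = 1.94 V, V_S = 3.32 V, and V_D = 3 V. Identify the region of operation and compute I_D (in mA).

V_SG = V_S − V_G = 3.32 − 1.94 = 1.38 V; V_SD = V_S − V_D = 3.32 − 3 = 0.32 V.
V_ov = V_SG − |V_th| = 1.38 − 0.888 = 0.492 V.
Since V_SD = 0.32 V < V_ov = 0.492 V, the device is in the triode region.
I_D = k_p [V_ov · V_SD − ½ V_SD²] = 2.65 × [0.492 × 0.32 − 0.5 × 0.32²] = 0.282 mA.

Triode; I_D = 0.282 mA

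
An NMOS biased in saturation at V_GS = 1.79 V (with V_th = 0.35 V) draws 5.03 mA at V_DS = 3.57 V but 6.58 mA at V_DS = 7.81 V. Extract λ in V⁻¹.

λ = 0.0981 V⁻¹

With V_GS fixed, I_D ∝ (1 + λ V_DS) in saturation, so I_D2/I_D1 = (1 + λ V_DS2)/(1 + λ V_DS1).
6.58/5.03 = 1.308 = (1 + 7.81 λ)/(1 + 3.57 λ).
Solving: λ (I_D1 V_DS2 − I_D2 V_DS1) = I_D2 − I_D1, so λ = (6.58 − 5.03) / (5.03 × 7.81 − 6.58 × 3.57) = 1.55 / 15.8 = 0.0981 V⁻¹.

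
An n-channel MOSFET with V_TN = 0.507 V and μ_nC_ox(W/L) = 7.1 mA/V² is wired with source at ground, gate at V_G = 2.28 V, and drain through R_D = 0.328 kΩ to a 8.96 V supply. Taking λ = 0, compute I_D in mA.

V_GS = V_G = 2.28 V, so V_ov = 2.28 − 0.507 = 1.77 V.
Assume saturation: I_D = ½ k_n V_ov² = 0.5 × 7.1 × 1.77² = 11.2 mA, giving V_DS = V_DD − I_D R_D = 8.96 − 11.2 × 0.328 = 5.3 V.
V_DS = 5.3 V ≥ V_ov = 1.77 V, confirming saturation.

I_D = 11.2 mA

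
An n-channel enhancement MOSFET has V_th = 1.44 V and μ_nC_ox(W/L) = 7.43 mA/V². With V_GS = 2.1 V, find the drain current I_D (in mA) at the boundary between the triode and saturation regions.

At the boundary V_DS = V_ov = V_GS − V_th = 2.1 − 1.44 = 0.66 V.
I_D = ½ k_n V_ov² = 0.5 × 7.43 × 0.66² = 1.62 mA.

I_D = 1.62 mA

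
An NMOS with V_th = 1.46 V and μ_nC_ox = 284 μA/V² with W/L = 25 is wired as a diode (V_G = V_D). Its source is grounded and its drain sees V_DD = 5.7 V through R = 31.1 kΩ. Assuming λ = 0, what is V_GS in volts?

With gate tied to drain, V_GS = V_DS ≥ V_GS − V_th, so the device is in saturation.
k_n = μ_nC_ox · (W/L) = 7.1 mA/V².
KCL at the drain: ½ k_n (V_GS − V_th)² = (V_DD − V_GS)/R.
Let x = V_GS − 1.46. Then 110 x² + x − 4.24 = 0, giving x = 0.191 V (positive root), so V_GS = 1.65 V.
I_D = (V_DD − V_GS)/R = (5.7 − 1.65) / 31.1 = 0.13 mA.

V_GS = 1.65 V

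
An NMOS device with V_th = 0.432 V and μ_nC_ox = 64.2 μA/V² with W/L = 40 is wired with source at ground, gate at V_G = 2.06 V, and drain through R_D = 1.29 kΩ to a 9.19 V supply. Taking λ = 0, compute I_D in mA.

I_D = 3.40 mA

V_GS = V_G = 2.06 V, so V_ov = 2.06 − 0.432 = 1.63 V.
k_n = μ_nC_ox · (W/L) = 2.568 mA/V².
Assume saturation: I_D = ½ k_n V_ov² = 0.5 × 2.568 × 1.63² = 3.4 mA, giving V_DS = V_DD − I_D R_D = 9.19 − 3.4 × 1.29 = 4.8 V.
V_DS = 4.8 V ≥ V_ov = 1.63 V, confirming saturation.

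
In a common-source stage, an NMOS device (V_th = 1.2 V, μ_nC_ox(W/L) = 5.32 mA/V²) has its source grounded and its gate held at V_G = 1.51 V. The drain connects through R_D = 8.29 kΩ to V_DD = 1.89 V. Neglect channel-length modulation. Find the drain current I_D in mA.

I_D = 0.207 mA

V_GS = V_G = 1.51 V, so V_ov = 1.51 − 1.2 = 0.31 V.
Assume saturation: I_D = ½ k_n V_ov² = 0.5 × 5.32 × 0.31² = 0.256 mA, giving V_DS = V_DD − I_D R_D = 1.89 − 0.256 × 8.29 = -0.229 V.
But -0.229 V < V_ov = 0.31 V, so the device is actually in triode.
In triode I_D = k_n[V_ov V_DS − ½ V_DS²] and I_D = (V_DD − V_DS)/R_D. Equating: 22.1 V_DS² − 14.67 V_DS + 1.89 = 0, giving V_DS = 0.175 V (the root below V_ov).
I_D = (1.89 − 0.175) / 8.29 = 0.207 mA.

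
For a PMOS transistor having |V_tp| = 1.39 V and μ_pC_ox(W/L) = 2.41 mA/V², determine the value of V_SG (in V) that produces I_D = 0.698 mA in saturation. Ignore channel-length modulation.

In saturation I_D = ½ k_p (V_SG − |V_tp|)², so V_SG − |V_tp| = √(2 I_D / k_p) = √(2 × 0.698 / 2.41) = 0.761 V.
V_SG = 1.39 + 0.761 = 2.15 V.

V_SG = 2.15 V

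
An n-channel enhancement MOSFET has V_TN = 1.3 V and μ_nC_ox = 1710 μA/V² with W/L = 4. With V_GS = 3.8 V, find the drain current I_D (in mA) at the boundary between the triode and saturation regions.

I_D = 21.4 mA

At the boundary V_DS = V_ov = V_GS − V_TN = 3.8 − 1.3 = 2.5 V.
k_n = μ_nC_ox · (W/L) = 6.84 mA/V².
I_D = ½ k_n V_ov² = 0.5 × 6.84 × 2.5² = 21.4 mA.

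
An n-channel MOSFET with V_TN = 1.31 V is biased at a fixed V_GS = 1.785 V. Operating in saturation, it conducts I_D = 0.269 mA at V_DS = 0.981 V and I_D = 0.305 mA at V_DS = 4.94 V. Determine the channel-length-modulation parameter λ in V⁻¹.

With V_GS fixed, I_D ∝ (1 + λ V_DS) in saturation, so I_D2/I_D1 = (1 + λ V_DS2)/(1 + λ V_DS1).
0.305/0.269 = 1.134 = (1 + 4.94 λ)/(1 + 0.981 λ).
Solving: λ (I_D1 V_DS2 − I_D2 V_DS1) = I_D2 − I_D1, so λ = (0.305 − 0.269) / (0.269 × 4.94 − 0.305 × 0.981) = 0.036 / 1.03 = 0.035 V⁻¹.

λ = 0.0350 V⁻¹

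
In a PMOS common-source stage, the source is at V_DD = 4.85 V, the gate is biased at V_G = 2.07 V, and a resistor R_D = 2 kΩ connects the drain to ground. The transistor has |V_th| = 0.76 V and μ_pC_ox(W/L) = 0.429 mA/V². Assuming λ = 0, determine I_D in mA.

I_D = 0.875 mA

V_SG = V_DD − V_G = 4.85 − 2.07 = 2.78 V, so V_ov = 2.78 − 0.76 = 2.02 V.
Assume saturation: I_D = ½ k_p V_ov² = 0.5 × 0.429 × 2.02² = 0.875 mA, giving V_SD = V_DD − I_D R_D = 4.85 − 0.875 × 2 = 3.1 V.
V_SD = 3.1 V ≥ V_ov = 2.02 V, confirming saturation.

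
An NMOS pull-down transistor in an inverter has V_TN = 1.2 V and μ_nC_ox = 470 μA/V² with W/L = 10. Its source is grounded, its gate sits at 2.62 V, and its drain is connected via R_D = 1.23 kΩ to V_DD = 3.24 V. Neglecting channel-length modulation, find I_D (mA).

I_D = 2.31 mA

V_GS = V_G = 2.62 V, so V_ov = 2.62 − 1.2 = 1.42 V.
k_n = μ_nC_ox · (W/L) = 4.7 mA/V².
Assume saturation: I_D = ½ k_n V_ov² = 0.5 × 4.7 × 1.42² = 4.74 mA, giving V_DS = V_DD − I_D R_D = 3.24 − 4.74 × 1.23 = -2.59 V.
But -2.59 V < V_ov = 1.42 V, so the device is actually in triode.
In triode I_D = k_n[V_ov V_DS − ½ V_DS²] and I_D = (V_DD − V_DS)/R_D. Equating: 2.89 V_DS² − 9.209 V_DS + 3.24 = 0, giving V_DS = 0.403 V (the root below V_ov).
I_D = (3.24 − 0.403) / 1.23 = 2.31 mA.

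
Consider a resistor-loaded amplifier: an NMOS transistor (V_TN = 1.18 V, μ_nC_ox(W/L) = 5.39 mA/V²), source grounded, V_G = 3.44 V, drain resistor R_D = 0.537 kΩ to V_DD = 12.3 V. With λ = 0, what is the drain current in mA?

V_GS = V_G = 3.44 V, so V_ov = 3.44 − 1.18 = 2.26 V.
Assume saturation: I_D = ½ k_n V_ov² = 0.5 × 5.39 × 2.26² = 13.8 mA, giving V_DS = V_DD − I_D R_D = 12.3 − 13.8 × 0.537 = 4.91 V.
V_DS = 4.91 V ≥ V_ov = 2.26 V, confirming saturation.

I_D = 13.8 mA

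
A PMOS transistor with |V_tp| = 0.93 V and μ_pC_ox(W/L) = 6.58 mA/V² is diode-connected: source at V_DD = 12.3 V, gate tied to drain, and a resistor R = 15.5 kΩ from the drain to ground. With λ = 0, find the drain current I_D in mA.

I_D = 0.704 mA

With gate tied to drain, V_SG = V_SD ≥ V_SG − |V_tp|, so the device is in saturation.
KCL at the drain: ½ k_p (V_SG − |V_tp|)² = (V_DD − V_SG)/R.
Let x = V_SG − 0.93. Then 51 x² + x − 11.37 = 0, giving x = 0.462 V (positive root), so V_SG = 1.39 V.
I_D = (V_DD − V_SG)/R = (12.3 − 1.39) / 15.5 = 0.704 mA.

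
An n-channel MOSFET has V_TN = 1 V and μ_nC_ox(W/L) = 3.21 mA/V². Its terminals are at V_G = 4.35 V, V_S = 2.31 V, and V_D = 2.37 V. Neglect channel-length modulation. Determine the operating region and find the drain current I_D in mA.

Triode; I_D = 0.195 mA

V_GS = V_G − V_S = 4.35 − 2.31 = 2.04 V; V_DS = V_D − V_S = 2.37 − 2.31 = 0.06 V.
V_ov = V_GS − V_TN = 2.04 − 1 = 1.04 V.
Since V_DS = 0.06 V < V_ov = 1.04 V, the device is in the triode region.
I_D = k_n [V_ov · V_DS − ½ V_DS²] = 3.21 × [1.04 × 0.06 − 0.5 × 0.06²] = 0.195 mA.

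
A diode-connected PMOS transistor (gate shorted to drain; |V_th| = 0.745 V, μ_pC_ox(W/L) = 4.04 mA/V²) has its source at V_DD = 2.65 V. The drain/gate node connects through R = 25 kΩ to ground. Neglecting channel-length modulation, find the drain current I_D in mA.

I_D = 0.0688 mA

With gate tied to drain, V_SG = V_SD ≥ V_SG − |V_th|, so the device is in saturation.
KCL at the drain: ½ k_p (V_SG − |V_th|)² = (V_DD − V_SG)/R.
Let x = V_SG − 0.745. Then 50.5 x² + x − 1.905 = 0, giving x = 0.185 V (positive root), so V_SG = 0.93 V.
I_D = (V_DD − V_SG)/R = (2.65 − 0.93) / 25 = 0.0688 mA.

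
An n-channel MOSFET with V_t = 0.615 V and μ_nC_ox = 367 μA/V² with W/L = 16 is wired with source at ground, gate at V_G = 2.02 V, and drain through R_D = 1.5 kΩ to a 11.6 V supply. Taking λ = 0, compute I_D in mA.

V_GS = V_G = 2.02 V, so V_ov = 2.02 − 0.615 = 1.41 V.
k_n = μ_nC_ox · (W/L) = 5.872 mA/V².
Assume saturation: I_D = ½ k_n V_ov² = 0.5 × 5.872 × 1.41² = 5.8 mA, giving V_DS = V_DD − I_D R_D = 11.6 − 5.8 × 1.5 = 2.91 V.
V_DS = 2.91 V ≥ V_ov = 1.41 V, confirming saturation.

I_D = 5.80 mA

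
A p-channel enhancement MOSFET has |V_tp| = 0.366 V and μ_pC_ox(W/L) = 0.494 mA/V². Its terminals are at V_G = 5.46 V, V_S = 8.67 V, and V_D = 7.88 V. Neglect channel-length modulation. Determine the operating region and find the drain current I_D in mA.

Triode; I_D = 0.956 mA

V_SG = V_S − V_G = 8.67 − 5.46 = 3.21 V; V_SD = V_S − V_D = 8.67 − 7.88 = 0.79 V.
V_ov = V_SG − |V_tp| = 3.21 − 0.366 = 2.84 V.
Since V_SD = 0.79 V < V_ov = 2.84 V, the device is in the triode region.
I_D = k_p [V_ov · V_SD − ½ V_SD²] = 0.494 × [2.84 × 0.79 − 0.5 × 0.79²] = 0.956 mA.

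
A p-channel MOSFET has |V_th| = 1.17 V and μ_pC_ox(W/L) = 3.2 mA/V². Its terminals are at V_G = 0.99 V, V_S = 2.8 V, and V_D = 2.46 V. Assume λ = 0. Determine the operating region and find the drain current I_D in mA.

V_SG = V_S − V_G = 2.8 − 0.99 = 1.81 V; V_SD = V_S − V_D = 2.8 − 2.46 = 0.34 V.
V_ov = V_SG − |V_th| = 1.81 − 1.17 = 0.64 V.
Since V_SD = 0.34 V < V_ov = 0.64 V, the device is in the triode region.
I_D = k_p [V_ov · V_SD − ½ V_SD²] = 3.2 × [0.64 × 0.34 − 0.5 × 0.34²] = 0.511 mA.

Triode; I_D = 0.511 mA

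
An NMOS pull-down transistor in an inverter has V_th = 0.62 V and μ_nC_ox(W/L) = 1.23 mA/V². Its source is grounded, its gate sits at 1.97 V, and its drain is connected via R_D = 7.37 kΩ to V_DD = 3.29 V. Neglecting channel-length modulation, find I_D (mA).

V_GS = V_G = 1.97 V, so V_ov = 1.97 − 0.62 = 1.35 V.
Assume saturation: I_D = ½ k_n V_ov² = 0.5 × 1.23 × 1.35² = 1.12 mA, giving V_DS = V_DD − I_D R_D = 3.29 − 1.12 × 7.37 = -4.97 V.
But -4.97 V < V_ov = 1.35 V, so the device is actually in triode.
In triode I_D = k_n[V_ov V_DS − ½ V_DS²] and I_D = (V_DD − V_DS)/R_D. Equating: 4.53 V_DS² − 13.24 V_DS + 3.29 = 0, giving V_DS = 0.274 V (the root below V_ov).
I_D = (3.29 − 0.274) / 7.37 = 0.409 mA.

I_D = 0.409 mA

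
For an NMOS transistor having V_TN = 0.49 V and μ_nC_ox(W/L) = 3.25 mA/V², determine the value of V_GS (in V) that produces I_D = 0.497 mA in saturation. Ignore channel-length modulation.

In saturation I_D = ½ k_n (V_GS − V_TN)², so V_GS − V_TN = √(2 I_D / k_n) = √(2 × 0.497 / 3.25) = 0.553 V.
V_GS = 0.49 + 0.553 = 1.04 V.

V_GS = 1.04 V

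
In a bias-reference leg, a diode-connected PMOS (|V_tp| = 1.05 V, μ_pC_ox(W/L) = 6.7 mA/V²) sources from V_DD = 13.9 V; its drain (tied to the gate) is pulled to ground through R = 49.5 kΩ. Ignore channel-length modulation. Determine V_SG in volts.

V_SG = 1.33 V

With gate tied to drain, V_SG = V_SD ≥ V_SG − |V_tp|, so the device is in saturation.
KCL at the drain: ½ k_p (V_SG − |V_tp|)² = (V_DD − V_SG)/R.
Let x = V_SG − 1.05. Then 166 x² + x − 12.85 = 0, giving x = 0.275 V (positive root), so V_SG = 1.33 V.
I_D = (V_DD − V_SG)/R = (13.9 − 1.33) / 49.5 = 0.254 mA.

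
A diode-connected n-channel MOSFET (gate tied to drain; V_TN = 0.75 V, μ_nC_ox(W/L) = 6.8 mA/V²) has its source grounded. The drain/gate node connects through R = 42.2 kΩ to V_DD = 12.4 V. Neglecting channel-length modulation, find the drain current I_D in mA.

With gate tied to drain, V_GS = V_DS ≥ V_GS − V_TN, so the device is in saturation.
KCL at the drain: ½ k_n (V_GS − V_TN)² = (V_DD − V_GS)/R.
Let x = V_GS − 0.75. Then 143 x² + x − 11.65 = 0, giving x = 0.281 V (positive root), so V_GS = 1.03 V.
I_D = (V_DD − V_GS)/R = (12.4 − 1.03) / 42.2 = 0.269 mA.

I_D = 0.269 mA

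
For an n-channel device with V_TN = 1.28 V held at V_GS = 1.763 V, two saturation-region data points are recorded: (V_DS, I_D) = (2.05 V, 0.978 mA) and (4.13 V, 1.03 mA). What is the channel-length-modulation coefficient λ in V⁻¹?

λ = 0.0270 V⁻¹

With V_GS fixed, I_D ∝ (1 + λ V_DS) in saturation, so I_D2/I_D1 = (1 + λ V_DS2)/(1 + λ V_DS1).
1.03/0.978 = 1.053 = (1 + 4.13 λ)/(1 + 2.05 λ).
Solving: λ (I_D1 V_DS2 − I_D2 V_DS1) = I_D2 − I_D1, so λ = (1.03 − 0.978) / (0.978 × 4.13 − 1.03 × 2.05) = 0.052 / 1.93 = 0.027 V⁻¹.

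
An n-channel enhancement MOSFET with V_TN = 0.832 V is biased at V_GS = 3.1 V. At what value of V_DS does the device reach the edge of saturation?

The boundary between triode and saturation is V_DS = V_GS − V_TN = V_ov.
V_ov = 3.1 − 0.832 = 2.27 V.

V_DS,sat = 2.27 V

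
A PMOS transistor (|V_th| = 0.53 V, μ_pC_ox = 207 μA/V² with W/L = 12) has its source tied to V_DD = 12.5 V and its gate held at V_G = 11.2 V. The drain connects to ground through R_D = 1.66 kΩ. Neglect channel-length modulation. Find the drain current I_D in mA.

I_D = 0.736 mA

V_SG = V_DD − V_G = 12.5 − 11.2 = 1.3 V, so V_ov = 1.3 − 0.53 = 0.77 V.
k_p = μ_pC_ox · (W/L) = 2.484 mA/V².
Assume saturation: I_D = ½ k_p V_ov² = 0.5 × 2.484 × 0.77² = 0.736 mA, giving V_SD = V_DD − I_D R_D = 12.5 − 0.736 × 1.66 = 11.3 V.
V_SD = 11.3 V ≥ V_ov = 0.77 V, confirming saturation.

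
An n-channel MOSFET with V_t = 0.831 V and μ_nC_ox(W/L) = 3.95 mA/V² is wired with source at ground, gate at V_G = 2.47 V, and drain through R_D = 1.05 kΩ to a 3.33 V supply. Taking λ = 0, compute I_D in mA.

I_D = 2.70 mA

V_GS = V_G = 2.47 V, so V_ov = 2.47 − 0.831 = 1.64 V.
Assume saturation: I_D = ½ k_n V_ov² = 0.5 × 3.95 × 1.64² = 5.31 mA, giving V_DS = V_DD − I_D R_D = 3.33 − 5.31 × 1.05 = -2.24 V.
But -2.24 V < V_ov = 1.64 V, so the device is actually in triode.
In triode I_D = k_n[V_ov V_DS − ½ V_DS²] and I_D = (V_DD − V_DS)/R_D. Equating: 2.07 V_DS² − 7.798 V_DS + 3.33 = 0, giving V_DS = 0.491 V (the root below V_ov).
I_D = (3.33 − 0.491) / 1.05 = 2.7 mA.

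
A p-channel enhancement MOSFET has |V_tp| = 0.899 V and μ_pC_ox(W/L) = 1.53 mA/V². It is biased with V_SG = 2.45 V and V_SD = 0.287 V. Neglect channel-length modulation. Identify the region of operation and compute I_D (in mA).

V_ov = V_SG − |V_tp| = 2.45 − 0.899 = 1.55 V.
Since V_SD = 0.287 V < V_ov = 1.55 V, the device is in the triode region.
I_D = k_p [V_ov · V_SD − ½ V_SD²] = 1.53 × [1.55 × 0.287 − 0.5 × 0.287²] = 0.618 mA.

Triode; I_D = 0.618 mA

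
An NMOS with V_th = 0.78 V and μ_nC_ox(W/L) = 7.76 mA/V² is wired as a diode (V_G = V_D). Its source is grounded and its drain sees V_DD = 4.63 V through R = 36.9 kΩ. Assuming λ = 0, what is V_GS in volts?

With gate tied to drain, V_GS = V_DS ≥ V_GS − V_th, so the device is in saturation.
KCL at the drain: ½ k_n (V_GS − V_th)² = (V_DD − V_GS)/R.
Let x = V_GS − 0.78. Then 143 x² + x − 3.85 = 0, giving x = 0.161 V (positive root), so V_GS = 0.941 V.
I_D = (V_DD − V_GS)/R = (4.63 − 0.941) / 36.9 = 0.1 mA.

V_GS = 0.941 V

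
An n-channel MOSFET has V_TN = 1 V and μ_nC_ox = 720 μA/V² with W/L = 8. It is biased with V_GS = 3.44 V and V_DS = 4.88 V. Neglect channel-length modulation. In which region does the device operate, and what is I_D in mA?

Saturation; I_D = 17.1 mA

k_n = μ_nC_ox · (W/L) = 5.76 mA/V².
V_ov = V_GS − V_TN = 3.44 − 1 = 2.44 V.
Since V_DS = 4.88 V ≥ V_ov = 2.44 V, the device is in saturation.
I_D = ½ k_n V_ov² = 0.5 × 5.76 × 2.44² = 17.1 mA.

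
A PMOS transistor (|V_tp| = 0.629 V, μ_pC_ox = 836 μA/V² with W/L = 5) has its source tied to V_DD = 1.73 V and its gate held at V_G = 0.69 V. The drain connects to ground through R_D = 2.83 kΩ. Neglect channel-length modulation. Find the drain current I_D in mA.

I_D = 0.353 mA

V_SG = V_DD − V_G = 1.73 − 0.69 = 1.04 V, so V_ov = 1.04 − 0.629 = 0.411 V.
k_p = μ_pC_ox · (W/L) = 4.18 mA/V².
Assume saturation: I_D = ½ k_p V_ov² = 0.5 × 4.18 × 0.411² = 0.353 mA, giving V_SD = V_DD − I_D R_D = 1.73 − 0.353 × 2.83 = 0.731 V.
V_SD = 0.731 V ≥ V_ov = 0.411 V, confirming saturation.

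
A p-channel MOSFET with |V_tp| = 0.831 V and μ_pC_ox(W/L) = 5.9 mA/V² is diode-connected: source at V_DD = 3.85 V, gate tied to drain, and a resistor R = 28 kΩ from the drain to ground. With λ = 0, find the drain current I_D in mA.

With gate tied to drain, V_SG = V_SD ≥ V_SG − |V_tp|, so the device is in saturation.
KCL at the drain: ½ k_p (V_SG − |V_tp|)² = (V_DD − V_SG)/R.
Let x = V_SG − 0.831. Then 82.6 x² + x − 3.019 = 0, giving x = 0.185 V (positive root), so V_SG = 1.02 V.
I_D = (V_DD − V_SG)/R = (3.85 − 1.02) / 28 = 0.101 mA.

I_D = 0.101 mA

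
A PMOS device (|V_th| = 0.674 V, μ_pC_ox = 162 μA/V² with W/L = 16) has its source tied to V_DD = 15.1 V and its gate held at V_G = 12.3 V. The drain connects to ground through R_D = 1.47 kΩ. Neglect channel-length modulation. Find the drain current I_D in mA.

I_D = 5.86 mA

V_SG = V_DD − V_G = 15.1 − 12.3 = 2.8 V, so V_ov = 2.8 − 0.674 = 2.13 V.
k_p = μ_pC_ox · (W/L) = 2.592 mA/V².
Assume saturation: I_D = ½ k_p V_ov² = 0.5 × 2.592 × 2.13² = 5.86 mA, giving V_SD = V_DD − I_D R_D = 15.1 − 5.86 × 1.47 = 6.49 V.
V_SD = 6.49 V ≥ V_ov = 2.13 V, confirming saturation.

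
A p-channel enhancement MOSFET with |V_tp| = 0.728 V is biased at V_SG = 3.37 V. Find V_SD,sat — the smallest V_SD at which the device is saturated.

V_SD,sat = 2.64 V

The boundary between triode and saturation is V_SD = V_SG − |V_tp| = V_ov.
V_ov = 3.37 − 0.728 = 2.64 V.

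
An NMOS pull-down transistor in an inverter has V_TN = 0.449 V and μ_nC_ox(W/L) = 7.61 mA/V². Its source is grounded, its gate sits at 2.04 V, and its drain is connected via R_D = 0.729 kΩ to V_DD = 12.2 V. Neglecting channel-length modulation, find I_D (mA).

V_GS = V_G = 2.04 V, so V_ov = 2.04 − 0.449 = 1.59 V.
Assume saturation: I_D = ½ k_n V_ov² = 0.5 × 7.61 × 1.59² = 9.63 mA, giving V_DS = V_DD − I_D R_D = 12.2 − 9.63 × 0.729 = 5.18 V.
V_DS = 5.18 V ≥ V_ov = 1.59 V, confirming saturation.

I_D = 9.63 mA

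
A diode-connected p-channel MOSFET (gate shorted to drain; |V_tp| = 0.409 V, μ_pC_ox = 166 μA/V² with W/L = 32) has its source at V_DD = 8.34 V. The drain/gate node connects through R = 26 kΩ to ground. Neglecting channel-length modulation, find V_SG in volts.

V_SG = 0.741 V

With gate tied to drain, V_SG = V_SD ≥ V_SG − |V_tp|, so the device is in saturation.
k_p = μ_pC_ox · (W/L) = 5.312 mA/V².
KCL at the drain: ½ k_p (V_SG − |V_tp|)² = (V_DD − V_SG)/R.
Let x = V_SG − 0.409. Then 69.1 x² + x − 7.931 = 0, giving x = 0.332 V (positive root), so V_SG = 0.741 V.
I_D = (V_DD − V_SG)/R = (8.34 − 0.741) / 26 = 0.292 mA.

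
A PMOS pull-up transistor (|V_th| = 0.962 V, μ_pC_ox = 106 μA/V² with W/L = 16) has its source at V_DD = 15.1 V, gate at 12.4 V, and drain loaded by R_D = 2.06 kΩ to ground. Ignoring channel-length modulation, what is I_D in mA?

V_SG = V_DD − V_G = 15.1 − 12.4 = 2.7 V, so V_ov = 2.7 − 0.962 = 1.74 V.
k_p = μ_pC_ox · (W/L) = 1.696 mA/V².
Assume saturation: I_D = ½ k_p V_ov² = 0.5 × 1.696 × 1.74² = 2.56 mA, giving V_SD = V_DD − I_D R_D = 15.1 − 2.56 × 2.06 = 9.82 V.
V_SD = 9.82 V ≥ V_ov = 1.74 V, confirming saturation.

I_D = 2.56 mA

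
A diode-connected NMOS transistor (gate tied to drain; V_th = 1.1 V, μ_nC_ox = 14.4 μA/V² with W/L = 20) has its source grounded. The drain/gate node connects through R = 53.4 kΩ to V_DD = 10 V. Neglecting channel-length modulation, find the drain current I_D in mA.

With gate tied to drain, V_GS = V_DS ≥ V_GS − V_th, so the device is in saturation.
k_n = μ_nC_ox · (W/L) = 0.288 mA/V².
KCL at the drain: ½ k_n (V_GS − V_th)² = (V_DD − V_GS)/R.
Let x = V_GS − 1.1. Then 7.69 x² + x − 8.9 = 0, giving x = 1.01 V (positive root), so V_GS = 2.11 V.
I_D = (V_DD − V_GS)/R = (10 − 2.11) / 53.4 = 0.148 mA.

I_D = 0.148 mA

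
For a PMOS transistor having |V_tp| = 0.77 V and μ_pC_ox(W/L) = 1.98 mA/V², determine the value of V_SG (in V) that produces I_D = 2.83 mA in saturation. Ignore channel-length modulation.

V_SG = 2.46 V

In saturation I_D = ½ k_p (V_SG − |V_tp|)², so V_SG − |V_tp| = √(2 I_D / k_p) = √(2 × 2.83 / 1.98) = 1.69 V.
V_SG = 0.77 + 1.69 = 2.46 V.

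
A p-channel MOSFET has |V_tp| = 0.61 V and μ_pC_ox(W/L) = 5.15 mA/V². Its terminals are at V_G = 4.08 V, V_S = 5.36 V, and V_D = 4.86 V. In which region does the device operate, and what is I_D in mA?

V_SG = V_S − V_G = 5.36 − 4.08 = 1.28 V; V_SD = V_S − V_D = 5.36 − 4.86 = 0.5 V.
V_ov = V_SG − |V_tp| = 1.28 − 0.61 = 0.67 V.
Since V_SD = 0.5 V < V_ov = 0.67 V, the device is in the triode region.
I_D = k_p [V_ov · V_SD − ½ V_SD²] = 5.15 × [0.67 × 0.5 − 0.5 × 0.5²] = 1.08 mA.

Triode; I_D = 1.08 mA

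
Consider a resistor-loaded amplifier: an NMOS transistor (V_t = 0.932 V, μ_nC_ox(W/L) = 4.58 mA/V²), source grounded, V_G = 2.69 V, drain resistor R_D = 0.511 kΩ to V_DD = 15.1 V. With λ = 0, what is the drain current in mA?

V_GS = V_G = 2.69 V, so V_ov = 2.69 − 0.932 = 1.76 V.
Assume saturation: I_D = ½ k_n V_ov² = 0.5 × 4.58 × 1.76² = 7.08 mA, giving V_DS = V_DD − I_D R_D = 15.1 − 7.08 × 0.511 = 11.5 V.
V_DS = 11.5 V ≥ V_ov = 1.76 V, confirming saturation.

I_D = 7.08 mA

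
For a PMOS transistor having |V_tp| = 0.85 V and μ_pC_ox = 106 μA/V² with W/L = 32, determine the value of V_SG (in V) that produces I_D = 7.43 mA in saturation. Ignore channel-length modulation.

k_p = μ_pC_ox · (W/L) = 3.392 mA/V².
In saturation I_D = ½ k_p (V_SG − |V_tp|)², so V_SG − |V_tp| = √(2 I_D / k_p) = √(2 × 7.43 / 3.392) = 2.09 V.
V_SG = 0.85 + 2.09 = 2.94 V.

V_SG = 2.94 V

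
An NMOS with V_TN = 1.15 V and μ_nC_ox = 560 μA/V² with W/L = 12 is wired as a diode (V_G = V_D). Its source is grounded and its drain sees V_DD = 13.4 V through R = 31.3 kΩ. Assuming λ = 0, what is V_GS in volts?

V_GS = 1.49 V

With gate tied to drain, V_GS = V_DS ≥ V_GS − V_TN, so the device is in saturation.
k_n = μ_nC_ox · (W/L) = 6.72 mA/V².
KCL at the drain: ½ k_n (V_GS − V_TN)² = (V_DD − V_GS)/R.
Let x = V_GS − 1.15. Then 105 x² + x − 12.25 = 0, giving x = 0.337 V (positive root), so V_GS = 1.49 V.
I_D = (V_DD − V_GS)/R = (13.4 − 1.49) / 31.3 = 0.381 mA.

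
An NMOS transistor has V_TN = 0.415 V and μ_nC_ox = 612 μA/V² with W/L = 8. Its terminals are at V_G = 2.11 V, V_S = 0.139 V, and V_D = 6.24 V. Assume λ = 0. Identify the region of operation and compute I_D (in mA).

Saturation; I_D = 5.93 mA

V_GS = V_G − V_S = 2.11 − 0.139 = 1.97 V; V_DS = V_D − V_S = 6.24 − 0.139 = 6.1 V.
k_n = μ_nC_ox · (W/L) = 4.896 mA/V².
V_ov = V_GS − V_TN = 1.97 − 0.415 = 1.56 V.
Since V_DS = 6.1 V ≥ V_ov = 1.56 V, the device is in saturation.
I_D = ½ k_n V_ov² = 0.5 × 4.896 × 1.56² = 5.93 mA.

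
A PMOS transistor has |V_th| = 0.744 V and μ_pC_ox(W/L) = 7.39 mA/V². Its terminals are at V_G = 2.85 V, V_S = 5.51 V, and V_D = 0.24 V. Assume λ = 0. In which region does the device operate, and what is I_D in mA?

Saturation; I_D = 13.6 mA

V_SG = V_S − V_G = 5.51 − 2.85 = 2.66 V; V_SD = V_S − V_D = 5.51 − 0.24 = 5.27 V.
V_ov = V_SG − |V_th| = 2.66 − 0.744 = 1.92 V.
Since V_SD = 5.27 V ≥ V_ov = 1.92 V, the device is in saturation.
I_D = ½ k_p V_ov² = 0.5 × 7.39 × 1.92² = 13.6 mA.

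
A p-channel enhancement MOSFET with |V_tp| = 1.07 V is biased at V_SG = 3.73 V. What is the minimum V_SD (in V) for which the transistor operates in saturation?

The boundary between triode and saturation is V_SD = V_SG − |V_tp| = V_ov.
V_ov = 3.73 − 1.07 = 2.66 V.

V_SD,sat = 2.66 V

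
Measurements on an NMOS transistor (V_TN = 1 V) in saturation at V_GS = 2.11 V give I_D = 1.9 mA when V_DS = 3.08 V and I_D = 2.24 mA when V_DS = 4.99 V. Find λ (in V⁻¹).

λ = 0.132 V⁻¹

With V_GS fixed, I_D ∝ (1 + λ V_DS) in saturation, so I_D2/I_D1 = (1 + λ V_DS2)/(1 + λ V_DS1).
2.24/1.9 = 1.179 = (1 + 4.99 λ)/(1 + 3.08 λ).
Solving: λ (I_D1 V_DS2 − I_D2 V_DS1) = I_D2 − I_D1, so λ = (2.24 − 1.9) / (1.9 × 4.99 − 2.24 × 3.08) = 0.34 / 2.58 = 0.132 V⁻¹.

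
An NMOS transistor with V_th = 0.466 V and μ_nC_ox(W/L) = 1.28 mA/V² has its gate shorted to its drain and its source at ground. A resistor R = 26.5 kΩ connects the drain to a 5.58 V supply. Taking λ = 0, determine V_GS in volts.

With gate tied to drain, V_GS = V_DS ≥ V_GS − V_th, so the device is in saturation.
KCL at the drain: ½ k_n (V_GS − V_th)² = (V_DD − V_GS)/R.
Let x = V_GS − 0.466. Then 17 x² + x − 5.114 = 0, giving x = 0.52 V (positive root), so V_GS = 0.986 V.
I_D = (V_DD − V_GS)/R = (5.58 − 0.986) / 26.5 = 0.173 mA.

V_GS = 0.986 V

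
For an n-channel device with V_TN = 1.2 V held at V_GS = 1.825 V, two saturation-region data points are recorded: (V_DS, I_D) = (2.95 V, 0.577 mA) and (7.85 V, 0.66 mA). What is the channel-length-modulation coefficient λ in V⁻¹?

With V_GS fixed, I_D ∝ (1 + λ V_DS) in saturation, so I_D2/I_D1 = (1 + λ V_DS2)/(1 + λ V_DS1).
0.66/0.577 = 1.144 = (1 + 7.85 λ)/(1 + 2.95 λ).
Solving: λ (I_D1 V_DS2 − I_D2 V_DS1) = I_D2 − I_D1, so λ = (0.66 − 0.577) / (0.577 × 7.85 − 0.66 × 2.95) = 0.083 / 2.58 = 0.0321 V⁻¹.

λ = 0.0321 V⁻¹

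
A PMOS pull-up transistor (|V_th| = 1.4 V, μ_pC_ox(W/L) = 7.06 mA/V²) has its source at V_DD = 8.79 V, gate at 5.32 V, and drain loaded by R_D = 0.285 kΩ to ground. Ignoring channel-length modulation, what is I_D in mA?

V_SG = V_DD − V_G = 8.79 − 5.32 = 3.47 V, so V_ov = 3.47 − 1.4 = 2.07 V.
Assume saturation: I_D = ½ k_p V_ov² = 0.5 × 7.06 × 2.07² = 15.1 mA, giving V_SD = V_DD − I_D R_D = 8.79 − 15.1 × 0.285 = 4.48 V.
V_SD = 4.48 V ≥ V_ov = 2.07 V, confirming saturation.

I_D = 15.1 mA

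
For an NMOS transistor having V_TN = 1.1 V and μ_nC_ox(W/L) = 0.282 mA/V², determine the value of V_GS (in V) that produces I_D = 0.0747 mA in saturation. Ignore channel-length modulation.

V_GS = 1.83 V

In saturation I_D = ½ k_n (V_GS − V_TN)², so V_GS − V_TN = √(2 I_D / k_n) = √(2 × 0.0747 / 0.282) = 0.728 V.
V_GS = 1.1 + 0.728 = 1.83 V.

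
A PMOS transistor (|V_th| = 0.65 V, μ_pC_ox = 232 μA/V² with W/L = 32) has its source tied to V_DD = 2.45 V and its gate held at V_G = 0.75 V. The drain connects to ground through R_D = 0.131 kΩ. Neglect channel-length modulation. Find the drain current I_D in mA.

V_SG = V_DD − V_G = 2.45 − 0.75 = 1.7 V, so V_ov = 1.7 − 0.65 = 1.05 V.
k_p = μ_pC_ox · (W/L) = 7.424 mA/V².
Assume saturation: I_D = ½ k_p V_ov² = 0.5 × 7.424 × 1.05² = 4.09 mA, giving V_SD = V_DD − I_D R_D = 2.45 − 4.09 × 0.131 = 1.91 V.
V_SD = 1.91 V ≥ V_ov = 1.05 V, confirming saturation.

I_D = 4.09 mA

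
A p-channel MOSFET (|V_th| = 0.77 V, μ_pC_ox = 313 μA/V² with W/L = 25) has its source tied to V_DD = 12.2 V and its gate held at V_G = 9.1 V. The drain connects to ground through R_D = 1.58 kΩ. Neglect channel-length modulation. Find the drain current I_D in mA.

V_SG = V_DD − V_G = 12.2 − 9.1 = 3.1 V, so V_ov = 3.1 − 0.77 = 2.33 V.
k_p = μ_pC_ox · (W/L) = 7.825 mA/V².
Assume saturation: I_D = ½ k_p V_ov² = 0.5 × 7.825 × 2.33² = 21.2 mA, giving V_SD = V_DD − I_D R_D = 12.2 − 21.2 × 1.58 = -21.4 V.
But -21.4 V < V_ov = 2.33 V, so the device is actually in triode.
In triode I_D = k_p[V_ov V_SD − ½ V_SD²] and I_D = (V_DD − V_SD)/R_D. Equating: 6.18 V_SD² − 29.81 V_SD + 12.2 = 0, giving V_SD = 0.452 V (the root below V_ov).
I_D = (12.2 − 0.452) / 1.58 = 7.44 mA.

I_D = 7.44 mA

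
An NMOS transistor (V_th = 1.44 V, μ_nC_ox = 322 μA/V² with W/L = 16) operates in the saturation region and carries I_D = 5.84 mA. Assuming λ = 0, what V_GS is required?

k_n = μ_nC_ox · (W/L) = 5.152 mA/V².
In saturation I_D = ½ k_n (V_GS − V_th)², so V_GS − V_th = √(2 I_D / k_n) = √(2 × 5.84 / 5.152) = 1.51 V.
V_GS = 1.44 + 1.51 = 2.95 V.

V_GS = 2.95 V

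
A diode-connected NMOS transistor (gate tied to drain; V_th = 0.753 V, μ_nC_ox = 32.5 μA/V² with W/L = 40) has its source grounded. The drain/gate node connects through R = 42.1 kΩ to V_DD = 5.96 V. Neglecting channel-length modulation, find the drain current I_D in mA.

I_D = 0.114 mA

With gate tied to drain, V_GS = V_DS ≥ V_GS − V_th, so the device is in saturation.
k_n = μ_nC_ox · (W/L) = 1.3 mA/V².
KCL at the drain: ½ k_n (V_GS − V_th)² = (V_DD − V_GS)/R.
Let x = V_GS − 0.753. Then 27.4 x² + x − 5.207 = 0, giving x = 0.418 V (positive root), so V_GS = 1.17 V.
I_D = (V_DD − V_GS)/R = (5.96 − 1.17) / 42.1 = 0.114 mA.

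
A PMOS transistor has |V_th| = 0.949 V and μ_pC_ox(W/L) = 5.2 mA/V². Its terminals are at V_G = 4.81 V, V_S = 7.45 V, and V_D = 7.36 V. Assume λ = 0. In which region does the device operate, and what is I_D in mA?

Triode; I_D = 0.770 mA

V_SG = V_S − V_G = 7.45 − 4.81 = 2.64 V; V_SD = V_S − V_D = 7.45 − 7.36 = 0.09 V.
V_ov = V_SG − |V_th| = 2.64 − 0.949 = 1.69 V.
Since V_SD = 0.09 V < V_ov = 1.69 V, the device is in the triode region.
I_D = k_p [V_ov · V_SD − ½ V_SD²] = 5.2 × [1.69 × 0.09 − 0.5 × 0.09²] = 0.77 mA.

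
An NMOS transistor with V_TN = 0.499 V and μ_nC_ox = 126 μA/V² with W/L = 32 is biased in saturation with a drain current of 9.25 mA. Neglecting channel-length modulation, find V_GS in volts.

k_n = μ_nC_ox · (W/L) = 4.032 mA/V².
In saturation I_D = ½ k_n (V_GS − V_TN)², so V_GS − V_TN = √(2 I_D / k_n) = √(2 × 9.25 / 4.032) = 2.14 V.
V_GS = 0.499 + 2.14 = 2.64 V.

V_GS = 2.64 V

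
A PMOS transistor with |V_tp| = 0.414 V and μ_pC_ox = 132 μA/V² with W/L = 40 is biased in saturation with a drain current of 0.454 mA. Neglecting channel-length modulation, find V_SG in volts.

V_SG = 0.829 V

k_p = μ_pC_ox · (W/L) = 5.28 mA/V².
In saturation I_D = ½ k_p (V_SG − |V_tp|)², so V_SG − |V_tp| = √(2 I_D / k_p) = √(2 × 0.454 / 5.28) = 0.415 V.
V_SG = 0.414 + 0.415 = 0.829 V.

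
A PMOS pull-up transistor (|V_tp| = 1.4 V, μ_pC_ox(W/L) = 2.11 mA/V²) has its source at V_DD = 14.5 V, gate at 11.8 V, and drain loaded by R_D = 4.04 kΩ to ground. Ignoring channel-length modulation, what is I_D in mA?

V_SG = V_DD − V_G = 14.5 − 11.8 = 2.7 V, so V_ov = 2.7 − 1.4 = 1.3 V.
Assume saturation: I_D = ½ k_p V_ov² = 0.5 × 2.11 × 1.3² = 1.78 mA, giving V_SD = V_DD − I_D R_D = 14.5 − 1.78 × 4.04 = 7.3 V.
V_SD = 7.3 V ≥ V_ov = 1.3 V, confirming saturation.

I_D = 1.78 mA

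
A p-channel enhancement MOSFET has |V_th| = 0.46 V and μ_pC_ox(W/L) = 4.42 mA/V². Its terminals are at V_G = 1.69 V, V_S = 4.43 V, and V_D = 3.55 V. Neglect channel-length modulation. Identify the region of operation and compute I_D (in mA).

Triode; I_D = 7.16 mA

V_SG = V_S − V_G = 4.43 − 1.69 = 2.74 V; V_SD = V_S − V_D = 4.43 − 3.55 = 0.88 V.
V_ov = V_SG − |V_th| = 2.74 − 0.46 = 2.28 V.
Since V_SD = 0.88 V < V_ov = 2.28 V, the device is in the triode region.
I_D = k_p [V_ov · V_SD − ½ V_SD²] = 4.42 × [2.28 × 0.88 − 0.5 × 0.88²] = 7.16 mA.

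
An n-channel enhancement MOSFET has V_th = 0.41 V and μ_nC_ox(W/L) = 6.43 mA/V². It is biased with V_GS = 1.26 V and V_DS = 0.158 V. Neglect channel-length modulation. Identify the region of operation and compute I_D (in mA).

Triode; I_D = 0.783 mA

V_ov = V_GS − V_th = 1.26 − 0.41 = 0.85 V.
Since V_DS = 0.158 V < V_ov = 0.85 V, the device is in the triode region.
I_D = k_n [V_ov · V_DS − ½ V_DS²] = 6.43 × [0.85 × 0.158 − 0.5 × 0.158²] = 0.783 mA.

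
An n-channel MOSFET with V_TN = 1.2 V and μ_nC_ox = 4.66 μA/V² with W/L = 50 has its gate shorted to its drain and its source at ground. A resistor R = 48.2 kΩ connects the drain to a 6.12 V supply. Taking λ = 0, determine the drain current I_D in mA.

I_D = 0.0844 mA

With gate tied to drain, V_GS = V_DS ≥ V_GS − V_TN, so the device is in saturation.
k_n = μ_nC_ox · (W/L) = 0.233 mA/V².
KCL at the drain: ½ k_n (V_GS − V_TN)² = (V_DD − V_GS)/R.
Let x = V_GS − 1.2. Then 5.62 x² + x − 4.92 = 0, giving x = 0.851 V (positive root), so V_GS = 2.05 V.
I_D = (V_DD − V_GS)/R = (6.12 − 2.05) / 48.2 = 0.0844 mA.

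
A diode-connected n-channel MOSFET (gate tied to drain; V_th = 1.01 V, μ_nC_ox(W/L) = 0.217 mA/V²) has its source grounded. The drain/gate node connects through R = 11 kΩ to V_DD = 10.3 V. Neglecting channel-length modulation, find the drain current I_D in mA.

I_D = 0.626 mA

With gate tied to drain, V_GS = V_DS ≥ V_GS − V_th, so the device is in saturation.
KCL at the drain: ½ k_n (V_GS − V_th)² = (V_DD − V_GS)/R.
Let x = V_GS − 1.01. Then 1.19 x² + x − 9.29 = 0, giving x = 2.4 V (positive root), so V_GS = 3.41 V.
I_D = (V_DD − V_GS)/R = (10.3 − 3.41) / 11 = 0.626 mA.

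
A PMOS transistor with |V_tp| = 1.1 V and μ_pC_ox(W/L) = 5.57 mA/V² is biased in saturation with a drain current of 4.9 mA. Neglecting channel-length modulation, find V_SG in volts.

V_SG = 2.43 V

In saturation I_D = ½ k_p (V_SG − |V_tp|)², so V_SG − |V_tp| = √(2 I_D / k_p) = √(2 × 4.9 / 5.57) = 1.33 V.
V_SG = 1.1 + 1.33 = 2.43 V.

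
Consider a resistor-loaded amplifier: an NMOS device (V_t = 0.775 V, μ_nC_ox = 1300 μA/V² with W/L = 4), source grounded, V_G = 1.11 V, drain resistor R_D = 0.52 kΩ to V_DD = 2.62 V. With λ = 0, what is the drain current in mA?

V_GS = V_G = 1.11 V, so V_ov = 1.11 − 0.775 = 0.335 V.
k_n = μ_nC_ox · (W/L) = 5.2 mA/V².
Assume saturation: I_D = ½ k_n V_ov² = 0.5 × 5.2 × 0.335² = 0.292 mA, giving V_DS = V_DD − I_D R_D = 2.62 − 0.292 × 0.52 = 2.47 V.
V_DS = 2.47 V ≥ V_ov = 0.335 V, confirming saturation.

I_D = 0.292 mA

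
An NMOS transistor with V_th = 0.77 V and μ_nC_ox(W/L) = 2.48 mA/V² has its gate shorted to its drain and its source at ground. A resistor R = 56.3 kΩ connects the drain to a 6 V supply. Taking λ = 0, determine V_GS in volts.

With gate tied to drain, V_GS = V_DS ≥ V_GS − V_th, so the device is in saturation.
KCL at the drain: ½ k_n (V_GS − V_th)² = (V_DD − V_GS)/R.
Let x = V_GS − 0.77. Then 69.8 x² + x − 5.23 = 0, giving x = 0.267 V (positive root), so V_GS = 1.04 V.
I_D = (V_DD − V_GS)/R = (6 − 1.04) / 56.3 = 0.0882 mA.

V_GS = 1.04 V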